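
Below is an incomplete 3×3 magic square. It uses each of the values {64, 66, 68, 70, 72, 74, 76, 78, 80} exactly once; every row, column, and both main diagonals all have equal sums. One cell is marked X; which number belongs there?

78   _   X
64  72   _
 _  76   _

The 9 entries sum to 648, so each line sums to 648/3 = 216.
Row 2 must total 216; the given cells sum to 136, so (2,3) = 80.
From column 1, 216 − (78 + 64) gives (3,1) = 74.
The remaining cell in column 2 is (1,2) = 216 − 148 = 68.
Main diagonal: 78 + 72 + ? = 216, so (3,3) = 66.
Using anti-diagonal: 72 + 74 + ? → (1,3) = 216 − 146 = 70.

70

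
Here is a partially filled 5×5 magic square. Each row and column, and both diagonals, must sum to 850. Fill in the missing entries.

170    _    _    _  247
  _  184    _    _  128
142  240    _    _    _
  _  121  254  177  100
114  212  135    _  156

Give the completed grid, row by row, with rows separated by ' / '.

Row 4 needs 850; the known cells sum to 652, so (4,1) = 198.
The remaining cell in row 5 is (5,4) = 850 − 617 = 233.
From column 1, 850 − (170 + 142 + 198 + 114) gives (2,1) = 226.
Column 2 must total 850; the given cells sum to 757, so (1,2) = 93.
Column 5: 247 + 128 + 100 + 156 + ? = 850, so (3,5) = 219.
Using main diagonal: 170 + 184 + 177 + 156 + ? → (3,3) = 850 − 687 = 163.
From anti-diagonal, 850 − (247 + 163 + 121 + 114) gives (2,4) = 205.
The remaining cell in row 2 is (2,3) = 850 − 743 = 107.
Row 3 must total 850; the given cells sum to 764, so (3,4) = 86.
The remaining cell in column 3 is (1,3) = 850 − 659 = 191.
Column 4 must total 850; the given cells sum to 701, so (1,4) = 149.

170 93 191 149 247 / 226 184 107 205 128 / 142 240 163 86 219 / 198 121 254 177 100 / 114 212 135 233 156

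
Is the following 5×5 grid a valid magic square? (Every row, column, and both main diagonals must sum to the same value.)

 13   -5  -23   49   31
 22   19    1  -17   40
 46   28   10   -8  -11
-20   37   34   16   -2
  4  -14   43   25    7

Row 1: 13 + (-5) + (-23) + 49 + 31 = 65.
Row 2: 22 + 19 + 1 + (-17) + 40 = 65.
Row 3: 46 + 28 + 10 + (-8) + (-11) = 65.
Row 4: -20 + 37 + 34 + 16 + (-2) = 65.
Row 5: 4 + (-14) + 43 + 25 + 7 = 65.
Column 1: 13 + 22 + 46 + (-20) + 4 = 65.
Column 2: -5 + 19 + 28 + 37 + (-14) = 65.
Column 3: -23 + 1 + 10 + 34 + 43 = 65.
Column 4: 49 + (-17) + (-8) + 16 + 25 = 65.
Column 5: 31 + 40 + (-11) + (-2) + 7 = 65.
Main diagonal: 13 + 19 + 10 + 16 + 7 = 65.
Anti-diagonal: 31 + (-17) + 10 + 37 + 4 = 65.
All lines sum to 65.

Yes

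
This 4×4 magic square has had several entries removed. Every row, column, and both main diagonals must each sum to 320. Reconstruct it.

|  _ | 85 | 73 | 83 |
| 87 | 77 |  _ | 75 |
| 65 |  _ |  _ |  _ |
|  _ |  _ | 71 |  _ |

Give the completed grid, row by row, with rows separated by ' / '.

79 85 73 83 / 87 77 81 75 / 65 67 95 93 / 89 91 71 69

Using row 1: 85 + 73 + 83 + ? → (1,1) = 320 − 241 = 79.
Row 2: 87 + 77 + 75 + ? = 320, so (2,3) = 81.
Using column 1: 79 + 87 + 65 + ? → (4,1) = 320 − 231 = 89.
Using column 3: 73 + 81 + 71 + ? → (3,3) = 320 − 225 = 95.
Main diagonal needs 320; the known cells sum to 251, so (4,4) = 69.
Using anti-diagonal: 83 + 81 + 89 + ? → (3,2) = 320 − 253 = 67.
Row 3: 65 + 67 + 95 + ? = 320, so (3,4) = 93.
Row 4: 89 + 71 + 69 + ? = 320, so (4,2) = 91.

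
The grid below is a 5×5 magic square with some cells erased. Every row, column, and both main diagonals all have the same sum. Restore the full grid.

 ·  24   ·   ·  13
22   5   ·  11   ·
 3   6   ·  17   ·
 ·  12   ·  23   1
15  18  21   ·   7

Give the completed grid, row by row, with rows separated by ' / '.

16 24 2 10 13 / 22 5 8 11 19 / 3 6 14 17 25 / 9 12 20 23 1 / 15 18 21 4 7

Column 2 is already complete: 24 + 5 + 6 + 12 + 18 = 65, so that is the magic constant.
From row 5, 65 − (15 + 18 + 21 + 7) gives (5,4) = 4.
Column 4 needs 65; the known cells sum to 55, so (1,4) = 10.
Anti-diagonal must total 65; the given cells sum to 51, so (3,3) = 14.
Row 3: 3 + 6 + 14 + 17 + ? = 65, so (3,5) = 25.
Using column 5: 13 + 25 + 1 + 7 + ? → (2,5) = 65 − 46 = 19.
Main diagonal must total 65; the given cells sum to 49, so (1,1) = 16.
The remaining cell in row 1 is (1,3) = 65 − 63 = 2.
Using row 2: 22 + 5 + 11 + 19 + ? → (2,3) = 65 − 57 = 8.
Using column 1: 16 + 22 + 3 + 15 + ? → (4,1) = 65 − 56 = 9.
The remaining cell in column 3 is (4,3) = 65 − 45 = 20.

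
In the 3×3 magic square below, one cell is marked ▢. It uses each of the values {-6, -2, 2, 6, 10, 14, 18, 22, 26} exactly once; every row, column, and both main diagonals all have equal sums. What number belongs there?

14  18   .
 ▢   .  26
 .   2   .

The 9 entries sum to 90, so each line sums to 90/3 = 30.
Row 1 must total 30; the given cells sum to 32, so (1,3) = -2.
The remaining cell in column 2 is (2,2) = 30 − 20 = 10.
The remaining cell in column 3 is (3,3) = 30 − 24 = 6.
Using anti-diagonal: -2 + 10 + ? → (3,1) = 30 − 8 = 22.
From row 2, 30 − (10 + 26) gives (2,1) = -6.

-6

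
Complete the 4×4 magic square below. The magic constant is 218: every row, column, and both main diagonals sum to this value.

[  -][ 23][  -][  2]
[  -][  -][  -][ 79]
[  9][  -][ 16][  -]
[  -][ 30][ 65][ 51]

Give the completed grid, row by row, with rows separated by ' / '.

93 23 100 2 / 44 58 37 79 / 9 107 16 86 / 72 30 65 51

Using row 4: 30 + 65 + 51 + ? → (4,1) = 218 − 146 = 72.
The remaining cell in column 4 is (3,4) = 218 − 132 = 86.
Row 3 must total 218; the given cells sum to 111, so (3,2) = 107.
From column 2, 218 − (23 + 107 + 30) gives (2,2) = 58.
The remaining cell in main diagonal is (1,1) = 218 − 125 = 93.
Anti-diagonal must total 218; the given cells sum to 181, so (2,3) = 37.
Row 1 must total 218; the given cells sum to 118, so (1,3) = 100.
Using row 2: 58 + 37 + 79 + ? → (2,1) = 218 − 174 = 44.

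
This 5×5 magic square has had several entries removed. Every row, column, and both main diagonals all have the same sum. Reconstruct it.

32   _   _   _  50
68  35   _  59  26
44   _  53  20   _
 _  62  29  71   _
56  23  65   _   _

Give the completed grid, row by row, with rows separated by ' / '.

32 74 41 83 50 / 68 35 92 59 26 / 44 86 53 20 77 / 80 62 29 71 38 / 56 23 65 47 89

Anti-diagonal is already complete: 50 + 59 + 53 + 62 + 56 = 280, so that is the magic constant.
From row 2, 280 − (68 + 35 + 59 + 26) gives (2,3) = 92.
The remaining cell in column 1 is (4,1) = 280 − 200 = 80.
Column 3: 92 + 53 + 29 + 65 + ? = 280, so (1,3) = 41.
The remaining cell in main diagonal is (5,5) = 280 − 191 = 89.
Row 4 must total 280; the given cells sum to 242, so (4,5) = 38.
Row 5: 56 + 23 + 65 + 89 + ? = 280, so (5,4) = 47.
Using column 4: 59 + 20 + 71 + 47 + ? → (1,4) = 280 − 197 = 83.
Using column 5: 50 + 26 + 38 + 89 + ? → (3,5) = 280 − 203 = 77.
Using row 1: 32 + 41 + 83 + 50 + ? → (1,2) = 280 − 206 = 74.
Row 3 needs 280; the known cells sum to 194, so (3,2) = 86.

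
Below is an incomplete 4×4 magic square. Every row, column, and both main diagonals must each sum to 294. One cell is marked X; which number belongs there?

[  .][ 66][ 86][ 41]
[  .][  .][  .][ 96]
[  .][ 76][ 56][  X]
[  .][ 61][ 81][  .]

Row 1: 66 + 86 + 41 + ? = 294, so (1,1) = 101.
Column 2: 66 + 76 + 61 + ? = 294, so (2,2) = 91.
Column 3 must total 294; the given cells sum to 223, so (2,3) = 71.
From main diagonal, 294 − (101 + 91 + 56) gives (4,4) = 46.
Anti-diagonal must total 294; the given cells sum to 188, so (4,1) = 106.
Using row 2: 91 + 71 + 96 + ? → (2,1) = 294 − 258 = 36.
The remaining cell in column 1 is (3,1) = 294 − 243 = 51.
Column 4 needs 294; the known cells sum to 183, so (3,4) = 111.

111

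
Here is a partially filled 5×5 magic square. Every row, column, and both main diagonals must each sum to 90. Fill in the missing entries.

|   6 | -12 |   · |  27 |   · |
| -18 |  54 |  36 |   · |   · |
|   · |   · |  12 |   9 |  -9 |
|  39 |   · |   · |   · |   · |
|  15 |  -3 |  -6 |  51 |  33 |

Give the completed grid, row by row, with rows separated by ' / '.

From column 1, 90 − (6 + (-18) + 39 + 15) gives (3,1) = 48.
From main diagonal, 90 − (6 + 54 + 12 + 33) gives (4,4) = -15.
From row 3, 90 − (48 + 12 + 9 + (-9)) gives (3,2) = 30.
Column 2 must total 90; the given cells sum to 69, so (4,2) = 21.
From column 4, 90 − (27 + 9 + (-15) + 51) gives (2,4) = 18.
From anti-diagonal, 90 − (18 + 12 + 21 + 15) gives (1,5) = 24.
Using row 1: 6 + (-12) + 27 + 24 + ? → (1,3) = 90 − 45 = 45.
Using row 2: -18 + 54 + 36 + 18 + ? → (2,5) = 90 − 90 = 0.
Column 3: 45 + 36 + 12 + (-6) + ? = 90, so (4,3) = 3.
Using column 5: 24 + 0 + (-9) + 33 + ? → (4,5) = 90 − 48 = 42.

6 -12 45 27 24 / -18 54 36 18 0 / 48 30 12 9 -9 / 39 21 3 -15 42 / 15 -3 -6 51 33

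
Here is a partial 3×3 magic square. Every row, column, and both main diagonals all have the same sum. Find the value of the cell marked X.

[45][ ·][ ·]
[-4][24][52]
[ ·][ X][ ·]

38

Row 2 is complete and sums to 72; that is the magic constant.
Column 1: 45 + (-4) + ? = 72, so (3,1) = 31.
Main diagonal: 45 + 24 + ? = 72, so (3,3) = 3.
Anti-diagonal needs 72; the known cells sum to 55, so (1,3) = 17.
The remaining cell in row 1 is (1,2) = 72 − 62 = 10.
From row 3, 72 − (31 + 3) gives (3,2) = 38.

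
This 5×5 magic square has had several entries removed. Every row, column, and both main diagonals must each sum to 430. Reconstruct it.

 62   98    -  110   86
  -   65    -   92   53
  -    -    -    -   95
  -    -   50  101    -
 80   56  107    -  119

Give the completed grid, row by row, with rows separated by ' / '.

The remaining cell in row 1 is (1,3) = 430 − 356 = 74.
Using row 5: 80 + 56 + 107 + 119 + ? → (5,4) = 430 − 362 = 68.
From column 4, 430 − (110 + 92 + 101 + 68) gives (3,4) = 59.
Column 5: 86 + 53 + 95 + 119 + ? = 430, so (4,5) = 77.
Using main diagonal: 62 + 65 + 101 + 119 + ? → (3,3) = 430 − 347 = 83.
The remaining cell in anti-diagonal is (4,2) = 430 − 341 = 89.
Using row 4: 89 + 50 + 101 + 77 + ? → (4,1) = 430 − 317 = 113.
From column 2, 430 − (98 + 65 + 89 + 56) gives (3,2) = 122.
Column 3 must total 430; the given cells sum to 314, so (2,3) = 116.
Row 2 needs 430; the known cells sum to 326, so (2,1) = 104.
Row 3 needs 430; the known cells sum to 359, so (3,1) = 71.

62 98 74 110 86 / 104 65 116 92 53 / 71 122 83 59 95 / 113 89 50 101 77 / 80 56 107 68 119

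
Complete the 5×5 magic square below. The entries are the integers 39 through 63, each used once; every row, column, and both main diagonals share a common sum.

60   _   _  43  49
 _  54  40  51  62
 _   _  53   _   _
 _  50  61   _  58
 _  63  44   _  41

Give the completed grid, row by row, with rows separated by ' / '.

The entries are 39 through 63, which sum to 1275, so each line sums to 1275/5 = 255.
The remaining cell in row 2 is (2,1) = 255 − 207 = 48.
Column 3: 40 + 53 + 61 + 44 + ? = 255, so (1,3) = 57.
The remaining cell in column 5 is (3,5) = 255 − 210 = 45.
Main diagonal: 60 + 54 + 53 + 41 + ? = 255, so (4,4) = 47.
The remaining cell in anti-diagonal is (5,1) = 255 − 203 = 52.
Row 1: 60 + 57 + 43 + 49 + ? = 255, so (1,2) = 46.
From row 4, 255 − (50 + 61 + 47 + 58) gives (4,1) = 39.
Row 5 needs 255; the known cells sum to 200, so (5,4) = 55.
The remaining cell in column 1 is (3,1) = 255 − 199 = 56.
Column 2: 46 + 54 + 50 + 63 + ? = 255, so (3,2) = 42.
The remaining cell in column 4 is (3,4) = 255 − 196 = 59.

60 46 57 43 49 / 48 54 40 51 62 / 56 42 53 59 45 / 39 50 61 47 58 / 52 63 44 55 41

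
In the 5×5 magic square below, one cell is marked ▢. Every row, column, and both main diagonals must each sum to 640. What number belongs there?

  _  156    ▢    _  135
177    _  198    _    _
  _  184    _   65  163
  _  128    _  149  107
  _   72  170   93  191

79

Using row 5: 72 + 170 + 93 + 191 + ? → (5,1) = 640 − 526 = 114.
Column 2: 156 + 184 + 128 + 72 + ? = 640, so (2,2) = 100.
The remaining cell in column 5 is (2,5) = 640 − 596 = 44.
From row 2, 640 − (177 + 100 + 198 + 44) gives (2,4) = 121.
The remaining cell in column 4 is (1,4) = 640 − 428 = 212.
Anti-diagonal needs 640; the known cells sum to 498, so (3,3) = 142.
Row 3: 184 + 142 + 65 + 163 + ? = 640, so (3,1) = 86.
Using main diagonal: 100 + 142 + 149 + 191 + ? → (1,1) = 640 − 582 = 58.
From row 1, 640 − (58 + 156 + 212 + 135) gives (1,3) = 79.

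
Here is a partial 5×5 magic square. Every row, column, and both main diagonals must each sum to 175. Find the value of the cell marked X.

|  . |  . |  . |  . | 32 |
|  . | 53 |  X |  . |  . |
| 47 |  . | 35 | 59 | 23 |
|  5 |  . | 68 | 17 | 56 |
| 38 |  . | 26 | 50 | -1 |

2

The remaining cell in row 3 is (3,2) = 175 − 164 = 11.
Row 4 needs 175; the known cells sum to 146, so (4,2) = 29.
From row 5, 175 − (38 + 26 + 50 + (-1)) gives (5,2) = 62.
Using column 2: 53 + 11 + 29 + 62 + ? → (1,2) = 175 − 155 = 20.
Column 5: 32 + 23 + 56 + (-1) + ? = 175, so (2,5) = 65.
Main diagonal must total 175; the given cells sum to 104, so (1,1) = 71.
Anti-diagonal must total 175; the given cells sum to 134, so (2,4) = 41.
Column 1: 71 + 47 + 5 + 38 + ? = 175, so (2,1) = 14.
Column 4 needs 175; the known cells sum to 167, so (1,4) = 8.
Row 1: 71 + 20 + 8 + 32 + ? = 175, so (1,3) = 44.
From row 2, 175 − (14 + 53 + 41 + 65) gives (2,3) = 2.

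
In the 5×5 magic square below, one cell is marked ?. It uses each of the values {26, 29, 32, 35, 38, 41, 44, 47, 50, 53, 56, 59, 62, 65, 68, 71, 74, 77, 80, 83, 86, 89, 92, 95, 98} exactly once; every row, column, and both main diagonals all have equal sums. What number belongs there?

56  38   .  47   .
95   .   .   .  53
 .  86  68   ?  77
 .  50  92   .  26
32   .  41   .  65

The 25 entries sum to 1550, so each line sums to 1550/5 = 310.
Column 5 must total 310; the given cells sum to 221, so (1,5) = 89.
Anti-diagonal needs 310; the known cells sum to 239, so (2,4) = 71.
From row 1, 310 − (56 + 38 + 47 + 89) gives (1,3) = 80.
Column 3 needs 310; the known cells sum to 281, so (2,3) = 29.
Using row 2: 95 + 29 + 71 + 53 + ? → (2,2) = 310 − 248 = 62.
Column 2: 38 + 62 + 86 + 50 + ? = 310, so (5,2) = 74.
Main diagonal needs 310; the known cells sum to 251, so (4,4) = 59.
Row 4 must total 310; the given cells sum to 227, so (4,1) = 83.
Row 5: 32 + 74 + 41 + 65 + ? = 310, so (5,4) = 98.
Using column 1: 56 + 95 + 83 + 32 + ? → (3,1) = 310 − 266 = 44.
From column 4, 310 − (47 + 71 + 59 + 98) gives (3,4) = 35.

35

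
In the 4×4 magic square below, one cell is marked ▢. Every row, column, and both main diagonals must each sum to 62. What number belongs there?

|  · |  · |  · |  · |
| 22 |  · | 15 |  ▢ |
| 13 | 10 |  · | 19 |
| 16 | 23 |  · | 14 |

8

Row 3 needs 62; the known cells sum to 42, so (3,3) = 20.
From row 4, 62 − (16 + 23 + 14) gives (4,3) = 9.
The remaining cell in column 1 is (1,1) = 62 − 51 = 11.
The remaining cell in column 3 is (1,3) = 62 − 44 = 18.
Main diagonal needs 62; the known cells sum to 45, so (2,2) = 17.
Using anti-diagonal: 15 + 10 + 16 + ? → (1,4) = 62 − 41 = 21.
The remaining cell in row 1 is (1,2) = 62 − 50 = 12.
From row 2, 62 − (22 + 17 + 15) gives (2,4) = 8.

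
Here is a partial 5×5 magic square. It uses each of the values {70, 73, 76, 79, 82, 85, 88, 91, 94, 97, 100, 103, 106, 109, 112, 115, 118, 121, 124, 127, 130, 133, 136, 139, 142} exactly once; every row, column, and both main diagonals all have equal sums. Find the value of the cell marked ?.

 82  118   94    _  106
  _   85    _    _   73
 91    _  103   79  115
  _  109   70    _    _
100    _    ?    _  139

The 25 entries sum to 2650, so each line sums to 2650/5 = 530.
Row 1 needs 530; the known cells sum to 400, so (1,4) = 130.
Using row 3: 91 + 103 + 79 + 115 + ? → (3,2) = 530 − 388 = 142.
From column 2, 530 − (118 + 85 + 142 + 109) gives (5,2) = 76.
Using column 5: 106 + 73 + 115 + 139 + ? → (4,5) = 530 − 433 = 97.
The remaining cell in main diagonal is (4,4) = 530 − 409 = 121.
From anti-diagonal, 530 − (106 + 103 + 109 + 100) gives (2,4) = 112.
Using row 4: 109 + 70 + 121 + 97 + ? → (4,1) = 530 − 397 = 133.
Column 1: 82 + 91 + 133 + 100 + ? = 530, so (2,1) = 124.
Using column 4: 130 + 112 + 79 + 121 + ? → (5,4) = 530 − 442 = 88.
Row 2: 124 + 85 + 112 + 73 + ? = 530, so (2,3) = 136.
From row 5, 530 − (100 + 76 + 88 + 139) gives (5,3) = 127.

127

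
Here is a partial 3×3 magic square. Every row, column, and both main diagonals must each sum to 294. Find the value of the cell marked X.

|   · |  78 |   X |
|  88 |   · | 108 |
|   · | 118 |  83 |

103

The remaining cell in row 2 is (2,2) = 294 − 196 = 98.
Row 3: 118 + 83 + ? = 294, so (3,1) = 93.
Column 1 needs 294; the known cells sum to 181, so (1,1) = 113.
Column 3 needs 294; the known cells sum to 191, so (1,3) = 103.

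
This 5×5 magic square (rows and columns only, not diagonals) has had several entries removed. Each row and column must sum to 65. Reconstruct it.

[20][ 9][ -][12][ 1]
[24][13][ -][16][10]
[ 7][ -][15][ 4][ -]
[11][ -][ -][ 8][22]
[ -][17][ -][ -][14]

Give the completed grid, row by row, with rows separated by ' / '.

Row 1 needs 65; the known cells sum to 42, so (1,3) = 23.
Row 2: 24 + 13 + 16 + 10 + ? = 65, so (2,3) = 2.
The remaining cell in column 1 is (5,1) = 65 − 62 = 3.
From column 4, 65 − (12 + 16 + 4 + 8) gives (5,4) = 25.
Column 5 needs 65; the known cells sum to 47, so (3,5) = 18.
Row 3 must total 65; the given cells sum to 44, so (3,2) = 21.
Row 5 needs 65; the known cells sum to 59, so (5,3) = 6.
The remaining cell in column 2 is (4,2) = 65 − 60 = 5.
Column 3 must total 65; the given cells sum to 46, so (4,3) = 19.

20 9 23 12 1 / 24 13 2 16 10 / 7 21 15 4 18 / 11 5 19 8 22 / 3 17 6 25 14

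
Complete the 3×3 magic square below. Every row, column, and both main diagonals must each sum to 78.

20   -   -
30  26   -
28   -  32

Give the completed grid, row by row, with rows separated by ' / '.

20 34 24 / 30 26 22 / 28 18 32

Row 2 needs 78; the known cells sum to 56, so (2,3) = 22.
From row 3, 78 − (28 + 32) gives (3,2) = 18.
From column 2, 78 − (26 + 18) gives (1,2) = 34.
From column 3, 78 − (22 + 32) gives (1,3) = 24.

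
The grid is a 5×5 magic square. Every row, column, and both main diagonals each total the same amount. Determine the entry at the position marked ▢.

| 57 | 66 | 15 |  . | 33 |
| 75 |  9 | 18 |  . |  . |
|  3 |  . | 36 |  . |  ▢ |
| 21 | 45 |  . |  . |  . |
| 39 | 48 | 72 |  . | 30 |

Column 1 is complete and sums to 195; that is the magic constant.
Row 1: 57 + 66 + 15 + 33 + ? = 195, so (1,4) = 24.
Using row 5: 39 + 48 + 72 + 30 + ? → (5,4) = 195 − 189 = 6.
Column 2 needs 195; the known cells sum to 168, so (3,2) = 27.
The remaining cell in column 3 is (4,3) = 195 − 141 = 54.
Main diagonal needs 195; the known cells sum to 132, so (4,4) = 63.
Anti-diagonal needs 195; the known cells sum to 153, so (2,4) = 42.
From row 2, 195 − (75 + 9 + 18 + 42) gives (2,5) = 51.
Using row 4: 21 + 45 + 54 + 63 + ? → (4,5) = 195 − 183 = 12.
Column 4 needs 195; the known cells sum to 135, so (3,4) = 60.
The remaining cell in column 5 is (3,5) = 195 − 126 = 69.

69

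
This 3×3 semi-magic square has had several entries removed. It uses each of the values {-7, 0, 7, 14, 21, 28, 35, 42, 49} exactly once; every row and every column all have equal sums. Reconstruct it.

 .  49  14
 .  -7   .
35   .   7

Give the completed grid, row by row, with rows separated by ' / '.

0 49 14 / 28 -7 42 / 35 21 7

The 9 entries sum to 189, so each line sums to 189/3 = 63.
Row 1 needs 63; the known cells sum to 63, so (1,1) = 0.
Row 3 needs 63; the known cells sum to 42, so (3,2) = 21.
Column 1: 0 + 35 + ? = 63, so (2,1) = 28.
Column 3 needs 63; the known cells sum to 21, so (2,3) = 42.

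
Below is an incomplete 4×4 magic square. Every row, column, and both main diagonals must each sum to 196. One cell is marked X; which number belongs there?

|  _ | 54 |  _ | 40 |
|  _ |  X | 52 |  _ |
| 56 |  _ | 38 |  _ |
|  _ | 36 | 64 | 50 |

48

The remaining cell in row 4 is (4,1) = 196 − 150 = 46.
The remaining cell in column 3 is (1,3) = 196 − 154 = 42.
The remaining cell in anti-diagonal is (3,2) = 196 − 138 = 58.
Row 1 needs 196; the known cells sum to 136, so (1,1) = 60.
Using row 3: 56 + 58 + 38 + ? → (3,4) = 196 − 152 = 44.
From column 1, 196 − (60 + 56 + 46) gives (2,1) = 34.
Column 2 needs 196; the known cells sum to 148, so (2,2) = 48.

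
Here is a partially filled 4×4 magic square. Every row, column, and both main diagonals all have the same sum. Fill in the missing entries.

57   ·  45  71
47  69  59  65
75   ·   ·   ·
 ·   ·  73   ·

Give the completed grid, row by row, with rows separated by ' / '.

Row 2 is already complete: 47 + 69 + 59 + 65 = 240, so that is the magic constant.
Using row 1: 57 + 45 + 71 + ? → (1,2) = 240 − 173 = 67.
Column 1 must total 240; the given cells sum to 179, so (4,1) = 61.
Column 3 must total 240; the given cells sum to 177, so (3,3) = 63.
Main diagonal needs 240; the known cells sum to 189, so (4,4) = 51.
Using anti-diagonal: 71 + 59 + 61 + ? → (3,2) = 240 − 191 = 49.
Row 3 needs 240; the known cells sum to 187, so (3,4) = 53.
The remaining cell in row 4 is (4,2) = 240 − 185 = 55.

57 67 45 71 / 47 69 59 65 / 75 49 63 53 / 61 55 73 51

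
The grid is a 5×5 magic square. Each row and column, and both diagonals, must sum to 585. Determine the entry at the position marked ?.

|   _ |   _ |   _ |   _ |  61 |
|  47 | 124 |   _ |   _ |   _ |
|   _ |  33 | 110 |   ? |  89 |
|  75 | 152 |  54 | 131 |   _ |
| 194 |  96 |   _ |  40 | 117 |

187

Row 4 must total 585; the given cells sum to 412, so (4,5) = 173.
Row 5 needs 585; the known cells sum to 447, so (5,3) = 138.
Using column 2: 124 + 33 + 152 + 96 + ? → (1,2) = 585 − 405 = 180.
Column 5: 61 + 89 + 173 + 117 + ? = 585, so (2,5) = 145.
Main diagonal needs 585; the known cells sum to 482, so (1,1) = 103.
Anti-diagonal must total 585; the given cells sum to 517, so (2,4) = 68.
Row 2 needs 585; the known cells sum to 384, so (2,3) = 201.
Column 1 must total 585; the given cells sum to 419, so (3,1) = 166.
From column 3, 585 − (201 + 110 + 54 + 138) gives (1,3) = 82.
From row 1, 585 − (103 + 180 + 82 + 61) gives (1,4) = 159.
From row 3, 585 − (166 + 33 + 110 + 89) gives (3,4) = 187.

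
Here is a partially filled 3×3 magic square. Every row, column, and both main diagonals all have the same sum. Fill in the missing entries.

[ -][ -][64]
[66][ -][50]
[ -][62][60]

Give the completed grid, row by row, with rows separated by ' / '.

56 54 64 / 66 58 50 / 52 62 60

Column 3 is already complete: 64 + 50 + 60 = 174, so that is the magic constant.
From row 2, 174 − (66 + 50) gives (2,2) = 58.
Row 3 needs 174; the known cells sum to 122, so (3,1) = 52.
The remaining cell in column 1 is (1,1) = 174 − 118 = 56.
The remaining cell in column 2 is (1,2) = 174 − 120 = 54.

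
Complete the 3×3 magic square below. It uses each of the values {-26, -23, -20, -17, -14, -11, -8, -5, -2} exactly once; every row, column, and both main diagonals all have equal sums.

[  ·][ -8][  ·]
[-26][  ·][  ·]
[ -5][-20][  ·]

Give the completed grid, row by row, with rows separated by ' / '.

-11 -8 -23 / -26 -14 -2 / -5 -20 -17

The 9 entries sum to -126, so each line sums to -126/3 = -42.
From row 3, -42 − (-5 + (-20)) gives (3,3) = -17.
Column 1 needs -42; the known cells sum to -31, so (1,1) = -11.
Column 2 must total -42; the given cells sum to -28, so (2,2) = -14.
From anti-diagonal, -42 − (-14 + (-5)) gives (1,3) = -23.
Row 2: -26 + (-14) + ? = -42, so (2,3) = -2.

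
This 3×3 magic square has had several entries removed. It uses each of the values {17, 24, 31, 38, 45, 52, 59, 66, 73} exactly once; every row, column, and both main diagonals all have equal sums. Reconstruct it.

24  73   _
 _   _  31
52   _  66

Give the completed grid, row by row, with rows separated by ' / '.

24 73 38 / 59 45 31 / 52 17 66

The 9 entries sum to 405, so each line sums to 405/3 = 135.
Row 1 must total 135; the given cells sum to 97, so (1,3) = 38.
The remaining cell in row 3 is (3,2) = 135 − 118 = 17.
The remaining cell in column 1 is (2,1) = 135 − 76 = 59.
Column 2 needs 135; the known cells sum to 90, so (2,2) = 45.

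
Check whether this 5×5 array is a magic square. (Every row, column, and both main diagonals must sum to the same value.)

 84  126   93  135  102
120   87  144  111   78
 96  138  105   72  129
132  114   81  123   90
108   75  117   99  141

Yes

Row 1: 84 + 126 + 93 + 135 + 102 = 540.
Row 2: 120 + 87 + 144 + 111 + 78 = 540.
Row 3: 96 + 138 + 105 + 72 + 129 = 540.
Row 4: 132 + 114 + 81 + 123 + 90 = 540.
Row 5: 108 + 75 + 117 + 99 + 141 = 540.
Column 1: 84 + 120 + 96 + 132 + 108 = 540.
Column 2: 126 + 87 + 138 + 114 + 75 = 540.
Column 3: 93 + 144 + 105 + 81 + 117 = 540.
Column 4: 135 + 111 + 72 + 123 + 99 = 540.
Column 5: 102 + 78 + 129 + 90 + 141 = 540.
Main diagonal: 84 + 87 + 105 + 123 + 141 = 540.
Anti-diagonal: 102 + 111 + 105 + 114 + 108 = 540.
All lines sum to 540.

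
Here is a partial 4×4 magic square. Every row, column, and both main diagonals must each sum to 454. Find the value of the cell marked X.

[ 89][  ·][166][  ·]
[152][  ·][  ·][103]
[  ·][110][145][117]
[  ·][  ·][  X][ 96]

68

The remaining cell in row 3 is (3,1) = 454 − 372 = 82.
From column 1, 454 − (89 + 152 + 82) gives (4,1) = 131.
Column 4 needs 454; the known cells sum to 316, so (1,4) = 138.
Main diagonal needs 454; the known cells sum to 330, so (2,2) = 124.
Anti-diagonal must total 454; the given cells sum to 379, so (2,3) = 75.
From row 1, 454 − (89 + 166 + 138) gives (1,2) = 61.
Column 2 needs 454; the known cells sum to 295, so (4,2) = 159.
Column 3: 166 + 75 + 145 + ? = 454, so (4,3) = 68.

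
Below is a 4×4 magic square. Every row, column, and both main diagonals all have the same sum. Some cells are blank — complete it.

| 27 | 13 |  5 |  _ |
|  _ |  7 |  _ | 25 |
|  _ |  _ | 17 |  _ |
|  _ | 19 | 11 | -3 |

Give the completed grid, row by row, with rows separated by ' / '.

Main diagonal is already complete: 27 + 7 + 17 + -3 = 48, so that is the magic constant.
Row 1: 27 + 13 + 5 + ? = 48, so (1,4) = 3.
Row 4 must total 48; the given cells sum to 27, so (4,1) = 21.
Using column 2: 13 + 7 + 19 + ? → (3,2) = 48 − 39 = 9.
The remaining cell in column 3 is (2,3) = 48 − 33 = 15.
From column 4, 48 − (3 + 25 + (-3)) gives (3,4) = 23.
Row 2 must total 48; the given cells sum to 47, so (2,1) = 1.
The remaining cell in row 3 is (3,1) = 48 − 49 = -1.

27 13 5 3 / 1 7 15 25 / -1 9 17 23 / 21 19 11 -3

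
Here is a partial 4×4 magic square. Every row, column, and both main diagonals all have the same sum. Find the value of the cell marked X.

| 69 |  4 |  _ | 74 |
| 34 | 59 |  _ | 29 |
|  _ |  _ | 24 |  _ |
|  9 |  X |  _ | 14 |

64

Main diagonal is complete and sums to 166; that is the magic constant.
The remaining cell in row 1 is (1,3) = 166 − 147 = 19.
Row 2 needs 166; the known cells sum to 122, so (2,3) = 44.
Column 1 needs 166; the known cells sum to 112, so (3,1) = 54.
Column 3 needs 166; the known cells sum to 87, so (4,3) = 79.
Using column 4: 74 + 29 + 14 + ? → (3,4) = 166 − 117 = 49.
Anti-diagonal: 74 + 44 + 9 + ? = 166, so (3,2) = 39.
Row 4 needs 166; the known cells sum to 102, so (4,2) = 64.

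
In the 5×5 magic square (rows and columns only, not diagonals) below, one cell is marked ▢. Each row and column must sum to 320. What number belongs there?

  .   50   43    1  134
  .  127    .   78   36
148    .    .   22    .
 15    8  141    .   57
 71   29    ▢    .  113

Using row 1: 50 + 43 + 1 + 134 + ? → (1,1) = 320 − 228 = 92.
The remaining cell in row 4 is (4,4) = 320 − 221 = 99.
Column 1: 92 + 148 + 15 + 71 + ? = 320, so (2,1) = -6.
From column 2, 320 − (50 + 127 + 8 + 29) gives (3,2) = 106.
The remaining cell in column 4 is (5,4) = 320 − 200 = 120.
Using column 5: 134 + 36 + 57 + 113 + ? → (3,5) = 320 − 340 = -20.
Row 2 must total 320; the given cells sum to 235, so (2,3) = 85.
Row 3 needs 320; the known cells sum to 256, so (3,3) = 64.
Row 5 needs 320; the known cells sum to 333, so (5,3) = -13.

-13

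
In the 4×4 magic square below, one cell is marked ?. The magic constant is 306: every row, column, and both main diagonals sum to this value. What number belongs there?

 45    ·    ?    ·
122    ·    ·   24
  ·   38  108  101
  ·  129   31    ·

From row 3, 306 − (38 + 108 + 101) gives (3,1) = 59.
Column 1 needs 306; the known cells sum to 226, so (4,1) = 80.
The remaining cell in row 4 is (4,4) = 306 − 240 = 66.
Using column 4: 24 + 101 + 66 + ? → (1,4) = 306 − 191 = 115.
The remaining cell in main diagonal is (2,2) = 306 − 219 = 87.
Anti-diagonal must total 306; the given cells sum to 233, so (2,3) = 73.
Column 2 must total 306; the given cells sum to 254, so (1,2) = 52.
Column 3 needs 306; the known cells sum to 212, so (1,3) = 94.

94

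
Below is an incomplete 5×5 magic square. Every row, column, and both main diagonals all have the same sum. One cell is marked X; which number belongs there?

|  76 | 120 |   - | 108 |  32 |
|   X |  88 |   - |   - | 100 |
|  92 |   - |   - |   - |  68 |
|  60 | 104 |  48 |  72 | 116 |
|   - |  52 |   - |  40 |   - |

44

Row 4 is complete and sums to 400; that is the magic constant.
The remaining cell in row 1 is (1,3) = 400 − 336 = 64.
Column 2 needs 400; the known cells sum to 364, so (3,2) = 36.
Column 5 must total 400; the given cells sum to 316, so (5,5) = 84.
Using main diagonal: 76 + 88 + 72 + 84 + ? → (3,3) = 400 − 320 = 80.
Row 3 must total 400; the given cells sum to 276, so (3,4) = 124.
Column 4 needs 400; the known cells sum to 344, so (2,4) = 56.
The remaining cell in anti-diagonal is (5,1) = 400 − 272 = 128.
Row 5 needs 400; the known cells sum to 304, so (5,3) = 96.
From column 1, 400 − (76 + 92 + 60 + 128) gives (2,1) = 44.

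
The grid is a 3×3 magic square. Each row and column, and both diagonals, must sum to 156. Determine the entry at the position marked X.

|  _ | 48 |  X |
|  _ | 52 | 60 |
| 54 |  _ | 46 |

The remaining cell in row 2 is (2,1) = 156 − 112 = 44.
Row 3 must total 156; the given cells sum to 100, so (3,2) = 56.
The remaining cell in column 1 is (1,1) = 156 − 98 = 58.
Column 3: 60 + 46 + ? = 156, so (1,3) = 50.

50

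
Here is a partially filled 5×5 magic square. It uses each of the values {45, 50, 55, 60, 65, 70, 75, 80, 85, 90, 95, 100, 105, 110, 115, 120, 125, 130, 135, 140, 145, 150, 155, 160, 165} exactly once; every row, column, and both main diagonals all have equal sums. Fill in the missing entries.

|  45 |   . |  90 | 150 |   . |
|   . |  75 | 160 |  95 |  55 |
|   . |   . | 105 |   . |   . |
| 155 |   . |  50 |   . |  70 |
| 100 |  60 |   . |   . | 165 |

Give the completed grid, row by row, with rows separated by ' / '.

The 25 entries sum to 2625, so each line sums to 2625/5 = 525.
Row 2: 75 + 160 + 95 + 55 + ? = 525, so (2,1) = 140.
Using column 1: 45 + 140 + 155 + 100 + ? → (3,1) = 525 − 440 = 85.
Column 3: 90 + 160 + 105 + 50 + ? = 525, so (5,3) = 120.
From main diagonal, 525 − (45 + 75 + 105 + 165) gives (4,4) = 135.
The remaining cell in row 4 is (4,2) = 525 − 410 = 115.
Using row 5: 100 + 60 + 120 + 165 + ? → (5,4) = 525 − 445 = 80.
The remaining cell in column 4 is (3,4) = 525 − 460 = 65.
Using anti-diagonal: 95 + 105 + 115 + 100 + ? → (1,5) = 525 − 415 = 110.
Row 1 needs 525; the known cells sum to 395, so (1,2) = 130.
Column 2 must total 525; the given cells sum to 380, so (3,2) = 145.
Column 5 needs 525; the known cells sum to 400, so (3,5) = 125.

45 130 90 150 110 / 140 75 160 95 55 / 85 145 105 65 125 / 155 115 50 135 70 / 100 60 120 80 165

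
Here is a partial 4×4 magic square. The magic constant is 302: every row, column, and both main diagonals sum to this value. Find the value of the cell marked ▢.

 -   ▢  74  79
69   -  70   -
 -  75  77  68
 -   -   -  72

76

Using row 3: 75 + 77 + 68 + ? → (3,1) = 302 − 220 = 82.
The remaining cell in column 3 is (4,3) = 302 − 221 = 81.
Using column 4: 79 + 68 + 72 + ? → (2,4) = 302 − 219 = 83.
Using anti-diagonal: 79 + 70 + 75 + ? → (4,1) = 302 − 224 = 78.
Using row 2: 69 + 70 + 83 + ? → (2,2) = 302 − 222 = 80.
Using row 4: 78 + 81 + 72 + ? → (4,2) = 302 − 231 = 71.
Column 1 needs 302; the known cells sum to 229, so (1,1) = 73.
Column 2 must total 302; the given cells sum to 226, so (1,2) = 76.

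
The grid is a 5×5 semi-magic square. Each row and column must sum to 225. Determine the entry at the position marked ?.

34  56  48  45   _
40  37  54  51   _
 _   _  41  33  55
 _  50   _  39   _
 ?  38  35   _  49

46

Using row 1: 34 + 56 + 48 + 45 + ? → (1,5) = 225 − 183 = 42.
Row 2: 40 + 37 + 54 + 51 + ? = 225, so (2,5) = 43.
From column 2, 225 − (56 + 37 + 50 + 38) gives (3,2) = 44.
From column 3, 225 − (48 + 54 + 41 + 35) gives (4,3) = 47.
From column 4, 225 − (45 + 51 + 33 + 39) gives (5,4) = 57.
From column 5, 225 − (42 + 43 + 55 + 49) gives (4,5) = 36.
The remaining cell in row 3 is (3,1) = 225 − 173 = 52.
Row 4: 50 + 47 + 39 + 36 + ? = 225, so (4,1) = 53.
Row 5 needs 225; the known cells sum to 179, so (5,1) = 46.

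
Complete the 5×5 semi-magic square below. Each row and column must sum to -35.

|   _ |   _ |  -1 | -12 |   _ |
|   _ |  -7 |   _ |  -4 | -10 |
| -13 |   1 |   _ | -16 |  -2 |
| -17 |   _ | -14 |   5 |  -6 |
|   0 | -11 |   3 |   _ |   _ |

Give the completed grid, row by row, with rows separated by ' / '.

-9 -15 -1 -12 2 / 4 -7 -18 -4 -10 / -13 1 -5 -16 -2 / -17 -3 -14 5 -6 / 0 -11 3 -8 -19

Row 3 must total -35; the given cells sum to -30, so (3,3) = -5.
Row 4 needs -35; the known cells sum to -32, so (4,2) = -3.
Column 2 needs -35; the known cells sum to -20, so (1,2) = -15.
Column 3 needs -35; the known cells sum to -17, so (2,3) = -18.
Column 4 must total -35; the given cells sum to -27, so (5,4) = -8.
The remaining cell in row 2 is (2,1) = -35 − (-39) = 4.
The remaining cell in row 5 is (5,5) = -35 − (-16) = -19.
Column 1 needs -35; the known cells sum to -26, so (1,1) = -9.
Column 5: -10 + (-2) + (-6) + (-19) + ? = -35, so (1,5) = 2.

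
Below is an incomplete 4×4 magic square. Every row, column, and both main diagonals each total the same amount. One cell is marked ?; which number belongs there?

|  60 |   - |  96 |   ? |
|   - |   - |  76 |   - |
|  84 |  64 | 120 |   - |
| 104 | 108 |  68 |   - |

Column 3 is complete and sums to 360; that is the magic constant.
Row 3: 84 + 64 + 120 + ? = 360, so (3,4) = 92.
Using row 4: 104 + 108 + 68 + ? → (4,4) = 360 − 280 = 80.
Column 1: 60 + 84 + 104 + ? = 360, so (2,1) = 112.
Main diagonal must total 360; the given cells sum to 260, so (2,2) = 100.
Anti-diagonal: 76 + 64 + 104 + ? = 360, so (1,4) = 116.

116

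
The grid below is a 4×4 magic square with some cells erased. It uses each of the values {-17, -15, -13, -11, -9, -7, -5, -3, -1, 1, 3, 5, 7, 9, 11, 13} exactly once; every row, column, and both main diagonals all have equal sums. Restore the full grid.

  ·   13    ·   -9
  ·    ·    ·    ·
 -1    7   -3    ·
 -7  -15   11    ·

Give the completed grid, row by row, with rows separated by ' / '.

The 16 entries sum to -32, so each line sums to -32/4 = -8.
Row 3 must total -8; the given cells sum to 3, so (3,4) = -11.
From row 4, -8 − (-7 + (-15) + 11) gives (4,4) = 3.
The remaining cell in column 2 is (2,2) = -8 − 5 = -13.
Column 4: -9 + (-11) + 3 + ? = -8, so (2,4) = 9.
From main diagonal, -8 − (-13 + (-3) + 3) gives (1,1) = 5.
Using anti-diagonal: -9 + 7 + (-7) + ? → (2,3) = -8 − (-9) = 1.
Row 1: 5 + 13 + (-9) + ? = -8, so (1,3) = -17.
Using row 2: -13 + 1 + 9 + ? → (2,1) = -8 − (-3) = -5.

5 13 -17 -9 / -5 -13 1 9 / -1 7 -3 -11 / -7 -15 11 3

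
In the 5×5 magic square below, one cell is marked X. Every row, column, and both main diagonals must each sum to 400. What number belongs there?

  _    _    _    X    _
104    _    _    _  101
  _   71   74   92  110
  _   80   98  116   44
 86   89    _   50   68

59

Row 3: 71 + 74 + 92 + 110 + ? = 400, so (3,1) = 53.
Row 4 needs 400; the known cells sum to 338, so (4,1) = 62.
The remaining cell in row 5 is (5,3) = 400 − 293 = 107.
Column 1 must total 400; the given cells sum to 305, so (1,1) = 95.
Column 5: 101 + 110 + 44 + 68 + ? = 400, so (1,5) = 77.
Using main diagonal: 95 + 74 + 116 + 68 + ? → (2,2) = 400 − 353 = 47.
Anti-diagonal: 77 + 74 + 80 + 86 + ? = 400, so (2,4) = 83.
Row 2 needs 400; the known cells sum to 335, so (2,3) = 65.
Column 2: 47 + 71 + 80 + 89 + ? = 400, so (1,2) = 113.
Column 3: 65 + 74 + 98 + 107 + ? = 400, so (1,3) = 56.
Column 4 needs 400; the known cells sum to 341, so (1,4) = 59.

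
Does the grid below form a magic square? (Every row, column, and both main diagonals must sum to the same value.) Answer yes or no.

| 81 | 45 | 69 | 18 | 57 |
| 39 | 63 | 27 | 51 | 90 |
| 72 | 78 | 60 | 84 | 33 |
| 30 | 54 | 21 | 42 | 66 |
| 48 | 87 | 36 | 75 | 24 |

Row 1: 81 + 45 + 69 + 18 + 57 = 270.
Row 2: 39 + 63 + 27 + 51 + 90 = 270.
Row 3: 72 + 78 + 60 + 84 + 33 = 327.
Row 4: 30 + 54 + 21 + 42 + 66 = 213.
Row 5: 48 + 87 + 36 + 75 + 24 = 270.
Column 1: 81 + 39 + 72 + 30 + 48 = 270.
Column 2: 45 + 63 + 78 + 54 + 87 = 327.
Column 3: 69 + 27 + 60 + 21 + 36 = 213.
Column 4: 18 + 51 + 84 + 42 + 75 = 270.
Column 5: 57 + 90 + 33 + 66 + 24 = 270.
Main diagonal: 81 + 63 + 60 + 42 + 24 = 270.
Anti-diagonal: 57 + 51 + 60 + 54 + 48 = 270.

No — row 3 sums to 327 but row 5 sums to 270.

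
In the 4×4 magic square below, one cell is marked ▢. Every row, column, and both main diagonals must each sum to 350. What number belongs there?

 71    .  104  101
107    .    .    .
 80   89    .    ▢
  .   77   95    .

From row 1, 350 − (71 + 104 + 101) gives (1,2) = 74.
From column 1, 350 − (71 + 107 + 80) gives (4,1) = 92.
Column 2 needs 350; the known cells sum to 240, so (2,2) = 110.
Anti-diagonal must total 350; the given cells sum to 282, so (2,3) = 68.
From row 2, 350 − (107 + 110 + 68) gives (2,4) = 65.
Row 4: 92 + 77 + 95 + ? = 350, so (4,4) = 86.
The remaining cell in column 3 is (3,3) = 350 − 267 = 83.
Column 4: 101 + 65 + 86 + ? = 350, so (3,4) = 98.

98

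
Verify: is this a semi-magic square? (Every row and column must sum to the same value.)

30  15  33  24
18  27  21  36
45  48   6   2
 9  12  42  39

No — column 4 sums to 101 but column 3 sums to 102.

Row 1: 30 + 15 + 33 + 24 = 102.
Row 2: 18 + 27 + 21 + 36 = 102.
Row 3: 45 + 48 + 6 + 2 = 101.
Row 4: 9 + 12 + 42 + 39 = 102.
Column 1: 30 + 18 + 45 + 9 = 102.
Column 2: 15 + 27 + 48 + 12 = 102.
Column 3: 33 + 21 + 6 + 42 = 102.
Column 4: 24 + 36 + 2 + 39 = 101.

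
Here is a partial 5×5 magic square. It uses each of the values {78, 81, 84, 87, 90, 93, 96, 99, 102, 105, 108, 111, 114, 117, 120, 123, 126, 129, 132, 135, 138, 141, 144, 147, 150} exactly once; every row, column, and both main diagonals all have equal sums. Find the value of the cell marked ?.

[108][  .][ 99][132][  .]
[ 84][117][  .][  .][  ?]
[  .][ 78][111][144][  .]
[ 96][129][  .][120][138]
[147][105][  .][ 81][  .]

126

The 25 entries sum to 2850, so each line sums to 2850/5 = 570.
Row 4: 96 + 129 + 120 + 138 + ? = 570, so (4,3) = 87.
Column 1 needs 570; the known cells sum to 435, so (3,1) = 135.
Using column 2: 117 + 78 + 129 + 105 + ? → (1,2) = 570 − 429 = 141.
Using column 4: 132 + 144 + 120 + 81 + ? → (2,4) = 570 − 477 = 93.
Main diagonal needs 570; the known cells sum to 456, so (5,5) = 114.
The remaining cell in anti-diagonal is (1,5) = 570 − 480 = 90.
The remaining cell in row 3 is (3,5) = 570 − 468 = 102.
Row 5: 147 + 105 + 81 + 114 + ? = 570, so (5,3) = 123.
The remaining cell in column 3 is (2,3) = 570 − 420 = 150.
From column 5, 570 − (90 + 102 + 138 + 114) gives (2,5) = 126.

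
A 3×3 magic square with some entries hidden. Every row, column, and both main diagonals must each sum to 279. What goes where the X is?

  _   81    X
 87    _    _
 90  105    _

The remaining cell in row 3 is (3,3) = 279 − 195 = 84.
Column 1 must total 279; the given cells sum to 177, so (1,1) = 102.
Using column 2: 81 + 105 + ? → (2,2) = 279 − 186 = 93.
The remaining cell in anti-diagonal is (1,3) = 279 − 183 = 96.

96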